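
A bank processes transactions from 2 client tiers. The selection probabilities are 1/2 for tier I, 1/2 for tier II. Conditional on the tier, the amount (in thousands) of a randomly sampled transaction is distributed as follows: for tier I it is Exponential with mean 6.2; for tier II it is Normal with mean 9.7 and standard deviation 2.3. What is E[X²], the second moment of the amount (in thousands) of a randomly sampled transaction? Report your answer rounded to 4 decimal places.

88.1300

For each component E[X²] = Var + (mean)², giving I: 76.88; II: 99.38.
Overall E[X²] = 0.5·76.88 + 0.5·99.38 = 88.13.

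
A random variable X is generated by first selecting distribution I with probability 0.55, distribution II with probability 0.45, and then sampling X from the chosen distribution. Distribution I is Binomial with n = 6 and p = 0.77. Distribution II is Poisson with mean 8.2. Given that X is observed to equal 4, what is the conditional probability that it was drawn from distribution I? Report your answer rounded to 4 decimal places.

Likelihoods P(X=4 | ·): I: 0.278939; II: 0.0517404.
Posterior ∝ prior × likelihood. Numerator for I: 0.55·0.278939 = 0.153417.
Normalizing constant: 0.55·0.278939 + 0.45·0.0517404 = 0.1767.
P(I | observation) = 0.153417 / 0.1767 = 0.868233.

0.8682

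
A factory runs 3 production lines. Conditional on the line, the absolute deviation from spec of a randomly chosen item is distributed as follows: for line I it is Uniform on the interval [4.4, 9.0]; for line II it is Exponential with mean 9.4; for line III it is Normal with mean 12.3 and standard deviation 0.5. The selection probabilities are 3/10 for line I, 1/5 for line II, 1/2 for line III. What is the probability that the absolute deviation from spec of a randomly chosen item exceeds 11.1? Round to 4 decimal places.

0.5573

Conditional on each line, P(X > 11.1): I: 0; II: 0.307017; III: 0.991802.
By total probability, P(X > 11.1) = 0.3·0 + 0.2·0.307017 + 0.5·0.991802 = 0.557305.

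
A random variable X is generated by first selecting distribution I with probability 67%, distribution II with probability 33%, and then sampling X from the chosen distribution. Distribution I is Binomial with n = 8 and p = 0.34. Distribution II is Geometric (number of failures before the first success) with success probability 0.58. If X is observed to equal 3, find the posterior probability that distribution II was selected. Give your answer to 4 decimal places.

Likelihoods P(X=3 | ·): I: 0.275641; II: 0.042971.
Posterior ∝ prior × likelihood. Numerator for II: 0.33·0.042971 = 0.0141804.
Normalizing constant: 0.67·0.275641 + 0.33·0.042971 = 0.19886.
P(II | observation) = 0.0141804 / 0.19886 = 0.0713086.

0.0713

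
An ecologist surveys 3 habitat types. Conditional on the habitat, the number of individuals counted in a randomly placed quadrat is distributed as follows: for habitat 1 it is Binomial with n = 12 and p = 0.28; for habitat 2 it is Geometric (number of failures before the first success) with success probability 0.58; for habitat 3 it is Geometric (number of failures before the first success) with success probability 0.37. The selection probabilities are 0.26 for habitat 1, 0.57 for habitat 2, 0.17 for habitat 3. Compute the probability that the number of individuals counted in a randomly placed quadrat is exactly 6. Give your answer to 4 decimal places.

0.0219

Conditional on each habitat, P(X = 6): 1: 0.0620319; 2: 0.00318364; 3: 0.0231337.
By total probability, P(X = 6) = 0.26·0.0620319 + 0.57·0.00318364 + 0.17·0.0231337 = 0.0218757.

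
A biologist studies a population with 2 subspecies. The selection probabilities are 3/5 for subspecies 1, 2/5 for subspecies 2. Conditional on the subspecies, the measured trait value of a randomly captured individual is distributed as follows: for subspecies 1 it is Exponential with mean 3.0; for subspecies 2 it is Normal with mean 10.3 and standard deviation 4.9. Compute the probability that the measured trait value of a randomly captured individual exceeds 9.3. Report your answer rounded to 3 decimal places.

0.259

Conditional on each subspecies, P(X > 9.3): 1: 0.0450492; 2: 0.580855.
By total probability, P(X > 9.3) = 0.6·0.0450492 + 0.4·0.580855 = 0.259372.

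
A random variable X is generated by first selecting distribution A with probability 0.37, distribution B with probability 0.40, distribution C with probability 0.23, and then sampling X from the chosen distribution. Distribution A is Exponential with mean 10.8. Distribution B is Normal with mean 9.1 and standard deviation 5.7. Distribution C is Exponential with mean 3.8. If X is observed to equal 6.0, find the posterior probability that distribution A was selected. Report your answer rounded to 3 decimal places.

0.349

Likelihoods f(6.0 | ·): A: 0.0531253; B: 0.060368; C: 0.0542611.
Posterior ∝ prior × likelihood. Numerator for A: 0.37·0.0531253 = 0.0196564.
Normalizing constant: 0.37·0.0531253 + 0.4·0.060368 + 0.23·0.0542611 = 0.0562836.
P(A | observation) = 0.0196564 / 0.0562836 = 0.349238.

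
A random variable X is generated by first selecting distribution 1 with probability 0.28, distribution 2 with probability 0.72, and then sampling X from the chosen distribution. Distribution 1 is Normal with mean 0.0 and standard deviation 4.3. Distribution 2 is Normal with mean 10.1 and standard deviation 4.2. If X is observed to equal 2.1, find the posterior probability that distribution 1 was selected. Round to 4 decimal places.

0.6741

Likelihoods f(2.1 | ·): 1: 0.0823475; 2: 0.0154819.
Posterior ∝ prior × likelihood. Numerator for 1: 0.28·0.0823475 = 0.0230573.
Normalizing constant: 0.28·0.0823475 + 0.72·0.0154819 = 0.0342043.
P(1 | observation) = 0.0230573 / 0.0342043 = 0.674106.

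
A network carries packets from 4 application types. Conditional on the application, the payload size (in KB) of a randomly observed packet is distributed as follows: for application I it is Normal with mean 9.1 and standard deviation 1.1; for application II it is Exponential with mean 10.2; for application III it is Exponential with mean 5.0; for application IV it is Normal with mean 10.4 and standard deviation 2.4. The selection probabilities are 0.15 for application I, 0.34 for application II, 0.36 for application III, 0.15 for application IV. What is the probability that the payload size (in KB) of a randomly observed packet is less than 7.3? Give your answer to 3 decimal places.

0.473

Conditional on each application, P(X < 7.3): I: 0.0508818; II: 0.511143; III: 0.767764; IV: 0.0982363.
By total probability, P(X < 7.3) = 0.15·0.0508818 + 0.34·0.511143 + 0.36·0.767764 + 0.15·0.0982363 = 0.472551.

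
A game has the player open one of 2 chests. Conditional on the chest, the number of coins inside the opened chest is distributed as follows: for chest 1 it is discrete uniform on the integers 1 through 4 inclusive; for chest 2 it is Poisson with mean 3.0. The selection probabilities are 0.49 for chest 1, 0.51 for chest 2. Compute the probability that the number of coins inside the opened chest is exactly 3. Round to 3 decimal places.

Conditional on each chest, P(X = 3): 1: 0.25; 2: 0.224042.
By total probability, P(X = 3) = 0.49·0.25 + 0.51·0.224042 = 0.236761.

0.237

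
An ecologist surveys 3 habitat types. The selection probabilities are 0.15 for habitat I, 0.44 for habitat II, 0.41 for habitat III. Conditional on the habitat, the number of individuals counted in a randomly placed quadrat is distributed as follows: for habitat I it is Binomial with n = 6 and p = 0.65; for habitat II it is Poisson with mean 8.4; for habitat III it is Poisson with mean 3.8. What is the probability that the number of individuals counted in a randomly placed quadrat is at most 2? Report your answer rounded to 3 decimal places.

0.132

Conditional on each habitat, P(X ≤ 2): I: 0.117424; II: 0.0100471; III: 0.268897.
By total probability, P(X ≤ 2) = 0.15·0.117424 + 0.44·0.0100471 + 0.41·0.268897 = 0.132282.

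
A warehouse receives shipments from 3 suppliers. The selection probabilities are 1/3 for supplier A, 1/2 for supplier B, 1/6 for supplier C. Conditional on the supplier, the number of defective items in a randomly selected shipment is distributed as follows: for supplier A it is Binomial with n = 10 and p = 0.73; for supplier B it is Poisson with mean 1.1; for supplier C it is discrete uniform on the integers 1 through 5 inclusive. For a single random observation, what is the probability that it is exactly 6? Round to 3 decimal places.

0.057

Conditional on each supplier, P(X = 6): A: 0.168893; B: 0.00081903; C: 0.
By total probability, P(X = 6) = 0.333333·0.168893 + 0.5·0.00081903 + 0.166667·0 = 0.0567072.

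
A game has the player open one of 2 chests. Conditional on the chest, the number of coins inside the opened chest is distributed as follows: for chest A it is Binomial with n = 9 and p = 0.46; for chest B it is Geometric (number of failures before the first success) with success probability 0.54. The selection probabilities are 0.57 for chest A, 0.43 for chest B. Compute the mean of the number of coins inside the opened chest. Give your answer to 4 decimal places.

Component means — A: 4.14; B: 0.851852.
E[X] = 0.57·4.14 + 0.43·0.851852 = 2.7261.

2.7261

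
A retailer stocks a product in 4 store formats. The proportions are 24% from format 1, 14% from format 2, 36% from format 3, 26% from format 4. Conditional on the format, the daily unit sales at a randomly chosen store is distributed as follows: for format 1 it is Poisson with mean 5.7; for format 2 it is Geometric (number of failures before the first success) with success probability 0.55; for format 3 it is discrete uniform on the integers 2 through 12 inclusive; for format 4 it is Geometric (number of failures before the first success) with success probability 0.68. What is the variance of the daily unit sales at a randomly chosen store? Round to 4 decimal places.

13.9303

Per component, 1: μ=5.7, E[X²]=38.19; 2: μ=0.818182, E[X²]=2.15702; 3: μ=7, E[X²]=59; 4: μ=0.470588, E[X²]=0.913495.
E[X] = 0.24·5.7 + 0.14·0.818182 + 0.36·7 + 0.26·0.470588 = 4.1249.
E[X²] = 0.24·38.19 + 0.14·2.15702 + 0.36·59 + 0.26·0.913495 = 30.9451.
Var(X) = E[X²] − (E[X])² = 30.9451 − 17.0148 = 13.9303.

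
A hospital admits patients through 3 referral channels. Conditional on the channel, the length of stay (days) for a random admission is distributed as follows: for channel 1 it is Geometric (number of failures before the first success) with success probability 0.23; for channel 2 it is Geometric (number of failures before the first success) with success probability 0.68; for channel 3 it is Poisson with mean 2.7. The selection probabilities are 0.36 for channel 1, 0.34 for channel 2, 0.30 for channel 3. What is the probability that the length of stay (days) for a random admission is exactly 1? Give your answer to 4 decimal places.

0.1922

Conditional on each channel, P(X = 1): 1: 0.1771; 2: 0.2176; 3: 0.181455.
By total probability, P(X = 1) = 0.36·0.1771 + 0.34·0.2176 + 0.3·0.181455 = 0.192176.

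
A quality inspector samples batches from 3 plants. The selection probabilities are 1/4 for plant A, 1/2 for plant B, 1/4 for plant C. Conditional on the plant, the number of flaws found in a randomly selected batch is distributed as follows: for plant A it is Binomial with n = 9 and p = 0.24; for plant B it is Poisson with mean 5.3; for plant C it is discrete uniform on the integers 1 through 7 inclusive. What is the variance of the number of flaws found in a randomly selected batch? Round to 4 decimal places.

5.7157

Per component, A: μ=2.16, E[X²]=6.3072; B: μ=5.3, E[X²]=33.39; C: μ=4, E[X²]=20.
E[X] = 0.25·2.16 + 0.5·5.3 + 0.25·4 = 4.19.
E[X²] = 0.25·6.3072 + 0.5·33.39 + 0.25·20 = 23.2718.
Var(X) = E[X²] − (E[X])² = 23.2718 − 17.5561 = 5.7157.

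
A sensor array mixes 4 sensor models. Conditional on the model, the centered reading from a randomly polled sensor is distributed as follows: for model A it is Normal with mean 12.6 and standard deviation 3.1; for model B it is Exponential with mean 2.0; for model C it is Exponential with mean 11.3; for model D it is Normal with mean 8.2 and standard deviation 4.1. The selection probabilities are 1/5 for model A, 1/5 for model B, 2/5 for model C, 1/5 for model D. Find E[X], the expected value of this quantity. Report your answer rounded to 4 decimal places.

Component means — A: 12.6; B: 2; C: 11.3; D: 8.2.
E[X] = 0.2·12.6 + 0.2·2 + 0.4·11.3 + 0.2·8.2 = 9.08.

9.0800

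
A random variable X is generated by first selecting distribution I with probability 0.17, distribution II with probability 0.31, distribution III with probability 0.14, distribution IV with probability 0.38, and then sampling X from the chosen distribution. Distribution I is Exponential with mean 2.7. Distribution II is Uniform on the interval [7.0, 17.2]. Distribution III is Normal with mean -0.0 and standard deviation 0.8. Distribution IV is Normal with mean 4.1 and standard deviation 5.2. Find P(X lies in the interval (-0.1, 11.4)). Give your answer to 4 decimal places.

0.6481

Conditional on each component, P(-0.1 < X < 11.4): I: 0.985334; II: 0.431373; III: 0.549738; IV: 0.710184.
By total probability, P(-0.1 < X < 11.4) = 0.17·0.985334 + 0.31·0.431373 + 0.14·0.549738 + 0.38·0.710184 = 0.648065.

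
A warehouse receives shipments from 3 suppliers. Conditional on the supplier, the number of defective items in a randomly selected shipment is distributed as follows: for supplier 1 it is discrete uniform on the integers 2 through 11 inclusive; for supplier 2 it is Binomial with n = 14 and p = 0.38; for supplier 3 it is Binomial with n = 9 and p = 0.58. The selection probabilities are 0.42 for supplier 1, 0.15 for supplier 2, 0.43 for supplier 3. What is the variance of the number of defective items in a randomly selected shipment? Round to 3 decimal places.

Per component, 1: μ=6.5, E[X²]=50.5; 2: μ=5.32, E[X²]=31.6008; 3: μ=5.22, E[X²]=29.4408.
E[X] = 0.42·6.5 + 0.15·5.32 + 0.43·5.22 = 5.7726.
E[X²] = 0.42·50.5 + 0.15·31.6008 + 0.43·29.4408 = 38.6097.
Var(X) = E[X²] − (E[X])² = 38.6097 − 33.3229 = 5.28675.

5.287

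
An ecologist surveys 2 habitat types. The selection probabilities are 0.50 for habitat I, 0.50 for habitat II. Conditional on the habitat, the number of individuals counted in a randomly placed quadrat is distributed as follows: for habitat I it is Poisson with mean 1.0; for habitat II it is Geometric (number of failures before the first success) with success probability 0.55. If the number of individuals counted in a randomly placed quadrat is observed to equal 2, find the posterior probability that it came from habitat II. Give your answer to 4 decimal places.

Likelihoods P(X=2 | ·): I: 0.18394; II: 0.111375.
Posterior ∝ prior × likelihood. Numerator for II: 0.5·0.111375 = 0.0556875.
Normalizing constant: 0.5·0.18394 + 0.5·0.111375 = 0.147657.
P(II | observation) = 0.0556875 / 0.147657 = 0.37714.

0.3771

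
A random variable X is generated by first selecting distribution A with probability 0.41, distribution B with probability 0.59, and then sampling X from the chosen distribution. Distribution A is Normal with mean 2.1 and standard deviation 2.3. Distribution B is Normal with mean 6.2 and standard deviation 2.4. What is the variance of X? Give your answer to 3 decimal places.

Per component, A: μ=2.1, E[X²]=9.7; B: μ=6.2, E[X²]=44.2.
E[X] = 0.41·2.1 + 0.59·6.2 = 4.519.
E[X²] = 0.41·9.7 + 0.59·44.2 = 30.055.
Var(X) = E[X²] − (E[X])² = 30.055 − 20.4214 = 9.63364.

9.634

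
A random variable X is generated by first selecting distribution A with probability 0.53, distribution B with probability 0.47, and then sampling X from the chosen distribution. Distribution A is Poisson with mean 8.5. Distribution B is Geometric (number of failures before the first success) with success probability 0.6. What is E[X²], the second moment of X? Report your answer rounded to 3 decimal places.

For each component E[X²] = Var + (mean)², giving A: 80.75; B: 1.55556.
Overall E[X²] = 0.53·80.75 + 0.47·1.55556 = 43.5286.

43.529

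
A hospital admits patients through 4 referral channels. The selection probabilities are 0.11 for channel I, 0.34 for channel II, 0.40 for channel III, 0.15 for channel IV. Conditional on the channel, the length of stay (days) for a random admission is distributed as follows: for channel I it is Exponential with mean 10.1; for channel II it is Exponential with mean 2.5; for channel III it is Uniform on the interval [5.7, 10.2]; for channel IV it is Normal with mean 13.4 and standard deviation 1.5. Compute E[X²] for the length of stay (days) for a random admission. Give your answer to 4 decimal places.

79.9197

For each component E[X²] = Var + (mean)², giving I: 204.02; II: 12.5; III: 64.89; IV: 181.81.
Overall E[X²] = 0.11·204.02 + 0.34·12.5 + 0.4·64.89 + 0.15·181.81 = 79.9197.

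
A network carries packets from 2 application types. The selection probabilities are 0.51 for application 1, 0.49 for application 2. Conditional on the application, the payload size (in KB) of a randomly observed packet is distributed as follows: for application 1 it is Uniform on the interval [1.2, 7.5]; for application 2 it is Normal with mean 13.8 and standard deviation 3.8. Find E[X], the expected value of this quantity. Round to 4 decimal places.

Component means — 1: 4.35; 2: 13.8.
E[X] = 0.51·4.35 + 0.49·13.8 = 8.9805.

8.9805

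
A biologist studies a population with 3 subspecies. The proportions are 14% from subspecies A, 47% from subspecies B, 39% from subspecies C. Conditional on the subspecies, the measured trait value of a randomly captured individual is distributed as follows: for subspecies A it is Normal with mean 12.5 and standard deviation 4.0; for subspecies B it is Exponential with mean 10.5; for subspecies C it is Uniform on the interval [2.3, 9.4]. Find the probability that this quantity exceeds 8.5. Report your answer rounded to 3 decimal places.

0.376

Conditional on each subspecies, P(X > 8.5): A: 0.841345; B: 0.44507; C: 0.126761.
By total probability, P(X > 8.5) = 0.14·0.841345 + 0.47·0.44507 + 0.39·0.126761 = 0.376408.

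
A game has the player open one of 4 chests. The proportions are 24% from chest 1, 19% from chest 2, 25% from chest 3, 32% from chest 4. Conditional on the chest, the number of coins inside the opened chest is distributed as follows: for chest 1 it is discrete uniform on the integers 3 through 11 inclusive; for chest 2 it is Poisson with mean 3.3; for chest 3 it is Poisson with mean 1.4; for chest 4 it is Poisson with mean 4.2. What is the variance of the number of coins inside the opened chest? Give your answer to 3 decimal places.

7.877

Per component, 1: μ=7, E[X²]=55.6667; 2: μ=3.3, E[X²]=14.19; 3: μ=1.4, E[X²]=3.36; 4: μ=4.2, E[X²]=21.84.
E[X] = 0.24·7 + 0.19·3.3 + 0.25·1.4 + 0.32·4.2 = 4.001.
E[X²] = 0.24·55.6667 + 0.19·14.19 + 0.25·3.36 + 0.32·21.84 = 23.8849.
Var(X) = E[X²] − (E[X])² = 23.8849 − 16.008 = 7.8769.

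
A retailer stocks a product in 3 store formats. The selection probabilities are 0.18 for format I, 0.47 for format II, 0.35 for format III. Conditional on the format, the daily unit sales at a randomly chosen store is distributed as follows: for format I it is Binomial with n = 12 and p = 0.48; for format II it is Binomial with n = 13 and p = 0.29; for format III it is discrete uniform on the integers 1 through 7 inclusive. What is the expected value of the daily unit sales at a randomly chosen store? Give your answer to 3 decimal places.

Component means — I: 5.76; II: 3.77; III: 4.
E[X] = 0.18·5.76 + 0.47·3.77 + 0.35·4 = 4.2087.

4.209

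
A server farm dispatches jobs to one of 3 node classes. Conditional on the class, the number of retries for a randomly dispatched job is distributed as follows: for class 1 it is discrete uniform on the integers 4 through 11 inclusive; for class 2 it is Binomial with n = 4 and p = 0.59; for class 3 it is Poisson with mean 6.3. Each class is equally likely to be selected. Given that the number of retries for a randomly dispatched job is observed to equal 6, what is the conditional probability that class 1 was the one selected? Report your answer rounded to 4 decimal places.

0.4394

Likelihoods P(X=6 | ·): 1: 0.125; 2: 0; 3: 0.159461.
Posterior ∝ prior × likelihood. Numerator for 1: 0.333333·0.125 = 0.0416667.
Normalizing constant: 0.333333·0.125 + 0.333333·0 + 0.333333·0.159461 = 0.0948205.
P(1 | observation) = 0.0416667 / 0.0948205 = 0.439427.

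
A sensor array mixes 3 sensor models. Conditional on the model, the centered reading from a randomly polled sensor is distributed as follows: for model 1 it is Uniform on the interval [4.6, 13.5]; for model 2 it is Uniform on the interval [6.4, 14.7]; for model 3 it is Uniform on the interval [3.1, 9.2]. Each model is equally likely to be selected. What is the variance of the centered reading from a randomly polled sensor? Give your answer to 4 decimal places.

Per component, 1: μ=9.05, E[X²]=88.5033; 2: μ=10.55, E[X²]=117.043; 3: μ=6.15, E[X²]=40.9233.
E[X] = 0.333333·9.05 + 0.333333·10.55 + 0.333333·6.15 = 8.58333.
E[X²] = 0.333333·88.5033 + 0.333333·117.043 + 0.333333·40.9233 = 82.1567.
Var(X) = E[X²] − (E[X])² = 82.1567 − 73.6736 = 8.48306.

8.4831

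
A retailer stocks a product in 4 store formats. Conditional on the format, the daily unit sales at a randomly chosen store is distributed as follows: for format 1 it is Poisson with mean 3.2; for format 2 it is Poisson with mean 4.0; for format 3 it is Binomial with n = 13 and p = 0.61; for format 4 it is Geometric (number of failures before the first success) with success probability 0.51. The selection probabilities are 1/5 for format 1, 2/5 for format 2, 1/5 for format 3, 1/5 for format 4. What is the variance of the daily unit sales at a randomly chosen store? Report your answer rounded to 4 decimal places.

Per component, 1: μ=3.2, E[X²]=13.44; 2: μ=4, E[X²]=20; 3: μ=7.93, E[X²]=65.9776; 4: μ=0.960784, E[X²]=2.807.
E[X] = 0.2·3.2 + 0.4·4 + 0.2·7.93 + 0.2·0.960784 = 4.01816.
E[X²] = 0.2·13.44 + 0.4·20 + 0.2·65.9776 + 0.2·2.807 = 24.4449.
Var(X) = E[X²] − (E[X])² = 24.4449 − 16.1456 = 8.29933.

8.2993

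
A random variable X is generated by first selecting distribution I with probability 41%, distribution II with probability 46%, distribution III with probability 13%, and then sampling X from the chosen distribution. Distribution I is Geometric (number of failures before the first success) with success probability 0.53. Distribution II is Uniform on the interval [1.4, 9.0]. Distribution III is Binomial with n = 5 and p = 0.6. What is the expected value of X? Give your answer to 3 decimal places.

3.146

Component means — I: 0.886792; II: 5.2; III: 3.
E[X] = 0.41·0.886792 + 0.46·5.2 + 0.13·3 = 3.14558.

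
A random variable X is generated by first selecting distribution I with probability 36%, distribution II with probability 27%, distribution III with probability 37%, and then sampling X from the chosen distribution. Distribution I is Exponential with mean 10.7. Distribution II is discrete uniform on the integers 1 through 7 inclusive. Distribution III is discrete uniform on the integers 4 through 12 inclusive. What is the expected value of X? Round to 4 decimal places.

7.8920

Component means — I: 10.7; II: 4; III: 8.
E[X] = 0.36·10.7 + 0.27·4 + 0.37·8 = 7.892.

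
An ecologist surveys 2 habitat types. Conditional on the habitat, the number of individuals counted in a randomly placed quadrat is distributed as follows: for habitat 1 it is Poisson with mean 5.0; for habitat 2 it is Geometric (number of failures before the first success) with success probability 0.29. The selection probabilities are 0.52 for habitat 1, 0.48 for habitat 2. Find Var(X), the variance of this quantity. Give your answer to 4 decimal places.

8.2775

Per component, 1: μ=5, E[X²]=30; 2: μ=2.44828, E[X²]=14.4364.
E[X] = 0.52·5 + 0.48·2.44828 = 3.77517.
E[X²] = 0.52·30 + 0.48·14.4364 = 22.5295.
Var(X) = E[X²] − (E[X])² = 22.5295 − 14.2519 = 8.27754.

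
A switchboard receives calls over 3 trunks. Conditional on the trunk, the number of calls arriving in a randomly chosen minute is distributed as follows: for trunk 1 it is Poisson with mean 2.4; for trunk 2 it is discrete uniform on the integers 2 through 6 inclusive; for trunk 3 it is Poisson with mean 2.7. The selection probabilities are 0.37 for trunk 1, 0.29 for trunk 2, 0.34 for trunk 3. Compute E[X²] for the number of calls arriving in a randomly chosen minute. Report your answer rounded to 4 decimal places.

For each component E[X²] = Var + (mean)², giving 1: 8.16; 2: 18; 3: 9.99.
Overall E[X²] = 0.37·8.16 + 0.29·18 + 0.34·9.99 = 11.6358.

11.6358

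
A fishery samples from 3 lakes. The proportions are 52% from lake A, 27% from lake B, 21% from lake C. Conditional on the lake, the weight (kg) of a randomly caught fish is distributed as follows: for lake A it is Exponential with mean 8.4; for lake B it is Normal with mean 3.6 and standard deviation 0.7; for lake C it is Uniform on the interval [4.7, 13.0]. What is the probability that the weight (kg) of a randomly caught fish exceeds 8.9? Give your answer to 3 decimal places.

0.284

Conditional on each lake, P(X > 8.9): A: 0.346621; B: 1.84297e-14; C: 0.493976.
By total probability, P(X > 8.9) = 0.52·0.346621 + 0.27·1.84297e-14 + 0.21·0.493976 = 0.283978.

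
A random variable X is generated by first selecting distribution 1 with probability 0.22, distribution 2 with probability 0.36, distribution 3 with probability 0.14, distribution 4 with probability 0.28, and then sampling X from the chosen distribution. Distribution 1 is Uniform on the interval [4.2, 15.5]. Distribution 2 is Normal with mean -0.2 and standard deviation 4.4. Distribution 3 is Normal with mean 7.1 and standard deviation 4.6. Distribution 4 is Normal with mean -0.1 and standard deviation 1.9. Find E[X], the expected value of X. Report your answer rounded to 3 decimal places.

Component means — 1: 9.85; 2: -0.2; 3: 7.1; 4: -0.1.
E[X] = 0.22·9.85 + 0.36·-0.2 + 0.14·7.1 + 0.28·-0.1 = 3.061.

3.061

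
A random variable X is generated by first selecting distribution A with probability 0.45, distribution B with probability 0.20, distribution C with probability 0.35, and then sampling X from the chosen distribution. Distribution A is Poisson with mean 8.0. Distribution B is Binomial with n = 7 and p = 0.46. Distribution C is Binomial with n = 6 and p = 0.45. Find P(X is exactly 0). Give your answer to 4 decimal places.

0.0125

Conditional on each component, P(X = 0): A: 0.000335463; B: 0.0133893; C: 0.0276806.
By total probability, P(X = 0) = 0.45·0.000335463 + 0.2·0.0133893 + 0.35·0.0276806 = 0.012517.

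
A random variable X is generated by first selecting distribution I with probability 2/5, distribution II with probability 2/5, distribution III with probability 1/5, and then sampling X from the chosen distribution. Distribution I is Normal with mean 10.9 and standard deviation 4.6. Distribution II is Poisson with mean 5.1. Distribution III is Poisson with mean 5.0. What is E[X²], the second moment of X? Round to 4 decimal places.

74.4320

For each component E[X²] = Var + (mean)², giving I: 139.97; II: 31.11; III: 30.
Overall E[X²] = 0.4·139.97 + 0.4·31.11 + 0.2·30 = 74.432.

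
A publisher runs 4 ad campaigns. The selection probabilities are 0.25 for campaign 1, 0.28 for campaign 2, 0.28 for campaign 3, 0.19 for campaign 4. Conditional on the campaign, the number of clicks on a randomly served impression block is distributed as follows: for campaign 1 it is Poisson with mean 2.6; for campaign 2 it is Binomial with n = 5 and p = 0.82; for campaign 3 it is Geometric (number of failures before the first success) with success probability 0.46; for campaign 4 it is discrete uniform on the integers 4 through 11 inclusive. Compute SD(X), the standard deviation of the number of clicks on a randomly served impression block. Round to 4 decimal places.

Per component, 1: μ=2.6, E[X²]=9.36; 2: μ=4.1, E[X²]=17.548; 3: μ=1.17391, E[X²]=3.93006; 4: μ=7.5, E[X²]=61.5.
E[X] = 0.25·2.6 + 0.28·4.1 + 0.28·1.17391 + 0.19·7.5 = 3.5517.
E[X²] = 0.25·9.36 + 0.28·17.548 + 0.28·3.93006 + 0.19·61.5 = 20.0389.
Var(X) = E[X²] − (E[X])² = 20.0389 − 12.6145 = 7.42431.
SD(X) = √7.42431 = 2.72476.

2.7248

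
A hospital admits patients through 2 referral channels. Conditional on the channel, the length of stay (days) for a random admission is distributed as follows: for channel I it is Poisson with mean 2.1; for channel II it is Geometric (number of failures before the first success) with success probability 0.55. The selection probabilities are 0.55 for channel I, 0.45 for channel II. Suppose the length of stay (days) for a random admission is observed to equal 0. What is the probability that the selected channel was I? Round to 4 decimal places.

Likelihoods P(X=0 | ·): I: 0.122456; II: 0.55.
Posterior ∝ prior × likelihood. Numerator for I: 0.55·0.122456 = 0.067351.
Normalizing constant: 0.55·0.122456 + 0.45·0.55 = 0.314851.
P(I | observation) = 0.067351 / 0.314851 = 0.213914.

0.2139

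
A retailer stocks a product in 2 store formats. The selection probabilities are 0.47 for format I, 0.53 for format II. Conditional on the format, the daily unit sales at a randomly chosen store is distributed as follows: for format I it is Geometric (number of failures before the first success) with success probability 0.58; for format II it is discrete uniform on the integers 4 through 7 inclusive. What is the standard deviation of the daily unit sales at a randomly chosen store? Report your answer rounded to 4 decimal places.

Per component, I: μ=0.724138, E[X²]=1.77289; II: μ=5.5, E[X²]=31.5.
E[X] = 0.47·0.724138 + 0.53·5.5 = 3.25534.
E[X²] = 0.47·1.77289 + 0.53·31.5 = 17.5283.
Var(X) = E[X²] − (E[X])² = 17.5283 − 10.5973 = 6.93099.
SD(X) = √6.93099 = 2.63268.

2.6327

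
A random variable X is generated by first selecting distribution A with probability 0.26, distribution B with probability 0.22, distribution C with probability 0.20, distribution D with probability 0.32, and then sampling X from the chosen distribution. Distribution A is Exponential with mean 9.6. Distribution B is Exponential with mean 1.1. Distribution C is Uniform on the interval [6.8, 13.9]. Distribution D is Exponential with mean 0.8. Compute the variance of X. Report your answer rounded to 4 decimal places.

45.4858

Per component, A: μ=9.6, E[X²]=184.32; B: μ=1.1, E[X²]=2.42; C: μ=10.35, E[X²]=111.323; D: μ=0.8, E[X²]=1.28.
E[X] = 0.26·9.6 + 0.22·1.1 + 0.2·10.35 + 0.32·0.8 = 5.064.
E[X²] = 0.26·184.32 + 0.22·2.42 + 0.2·111.323 + 0.32·1.28 = 71.1299.
Var(X) = E[X²] − (E[X])² = 71.1299 − 25.6441 = 45.4858.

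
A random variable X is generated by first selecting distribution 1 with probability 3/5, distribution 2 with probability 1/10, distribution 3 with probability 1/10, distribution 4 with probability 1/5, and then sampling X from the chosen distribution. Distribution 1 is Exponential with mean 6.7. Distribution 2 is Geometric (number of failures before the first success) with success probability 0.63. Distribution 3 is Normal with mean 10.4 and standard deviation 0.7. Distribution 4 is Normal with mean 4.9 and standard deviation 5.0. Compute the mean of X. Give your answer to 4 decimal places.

6.0987

Component means — 1: 6.7; 2: 0.587302; 3: 10.4; 4: 4.9.
E[X] = 0.6·6.7 + 0.1·0.587302 + 0.1·10.4 + 0.2·4.9 = 6.09873.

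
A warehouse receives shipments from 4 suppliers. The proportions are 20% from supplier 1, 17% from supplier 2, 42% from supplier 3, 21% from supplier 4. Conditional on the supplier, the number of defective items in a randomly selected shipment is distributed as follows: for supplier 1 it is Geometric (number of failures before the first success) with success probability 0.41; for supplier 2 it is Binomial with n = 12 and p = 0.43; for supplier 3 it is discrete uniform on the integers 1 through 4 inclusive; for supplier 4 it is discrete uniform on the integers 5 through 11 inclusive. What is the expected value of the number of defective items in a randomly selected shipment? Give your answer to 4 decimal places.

Component means — 1: 1.43902; 2: 5.16; 3: 2.5; 4: 8.
E[X] = 0.2·1.43902 + 0.17·5.16 + 0.42·2.5 + 0.21·8 = 3.895.

3.8950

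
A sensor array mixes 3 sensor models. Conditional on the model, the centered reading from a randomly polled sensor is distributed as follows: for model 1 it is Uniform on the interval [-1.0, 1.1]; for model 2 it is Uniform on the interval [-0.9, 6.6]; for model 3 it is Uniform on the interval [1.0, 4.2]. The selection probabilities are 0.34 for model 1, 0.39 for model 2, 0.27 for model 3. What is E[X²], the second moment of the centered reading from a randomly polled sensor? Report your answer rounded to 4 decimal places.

7.1773

For each component E[X²] = Var + (mean)², giving 1: 0.37; 2: 12.81; 3: 7.61333.
Overall E[X²] = 0.34·0.37 + 0.39·12.81 + 0.27·7.61333 = 7.1773.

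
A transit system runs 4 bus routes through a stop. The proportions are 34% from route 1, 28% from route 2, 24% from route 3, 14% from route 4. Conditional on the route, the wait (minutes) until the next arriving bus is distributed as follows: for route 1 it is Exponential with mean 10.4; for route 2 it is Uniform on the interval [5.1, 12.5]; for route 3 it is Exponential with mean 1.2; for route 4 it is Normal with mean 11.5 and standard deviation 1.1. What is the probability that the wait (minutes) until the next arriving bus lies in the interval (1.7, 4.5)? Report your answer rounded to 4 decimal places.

0.1207

Conditional on each route, P(1.7 < X < 4.5): 1: 0.200439; 2: 0; 3: 0.219003; 4: 9.85161e-11.
By total probability, P(1.7 < X < 4.5) = 0.34·0.200439 + 0.28·0 + 0.24·0.219003 + 0.14·9.85161e-11 = 0.12071.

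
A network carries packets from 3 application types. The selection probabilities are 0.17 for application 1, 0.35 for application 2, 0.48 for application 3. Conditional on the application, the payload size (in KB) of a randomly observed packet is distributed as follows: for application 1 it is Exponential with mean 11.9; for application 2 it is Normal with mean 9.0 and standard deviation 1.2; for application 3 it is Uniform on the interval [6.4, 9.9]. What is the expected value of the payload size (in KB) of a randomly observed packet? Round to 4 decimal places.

Component means — 1: 11.9; 2: 9; 3: 8.15.
E[X] = 0.17·11.9 + 0.35·9 + 0.48·8.15 = 9.085.

9.0850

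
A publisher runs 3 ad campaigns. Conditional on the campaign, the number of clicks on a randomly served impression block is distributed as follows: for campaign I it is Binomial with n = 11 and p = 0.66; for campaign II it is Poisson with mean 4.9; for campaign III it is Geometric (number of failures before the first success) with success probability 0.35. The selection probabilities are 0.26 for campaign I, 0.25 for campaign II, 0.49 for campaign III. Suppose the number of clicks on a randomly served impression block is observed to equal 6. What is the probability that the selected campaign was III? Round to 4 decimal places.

Likelihoods P(X=6 | ·): I: 0.1735; II: 0.143153; III: 0.0263966.
Posterior ∝ prior × likelihood. Numerator for III: 0.49·0.0263966 = 0.0129343.
Normalizing constant: 0.26·0.1735 + 0.25·0.143153 + 0.49·0.0263966 = 0.0938327.
P(III | observation) = 0.0129343 / 0.0938327 = 0.137845.

0.1378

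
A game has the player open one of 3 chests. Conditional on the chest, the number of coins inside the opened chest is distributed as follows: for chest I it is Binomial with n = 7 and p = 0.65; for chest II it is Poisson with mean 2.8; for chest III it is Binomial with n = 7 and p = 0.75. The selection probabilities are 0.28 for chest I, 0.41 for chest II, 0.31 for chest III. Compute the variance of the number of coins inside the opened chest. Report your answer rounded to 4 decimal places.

3.1578

Per component, I: μ=4.55, E[X²]=22.295; II: μ=2.8, E[X²]=10.64; III: μ=5.25, E[X²]=28.875.
E[X] = 0.28·4.55 + 0.41·2.8 + 0.31·5.25 = 4.0495.
E[X²] = 0.28·22.295 + 0.41·10.64 + 0.31·28.875 = 19.5562.
Var(X) = E[X²] − (E[X])² = 19.5562 − 16.3985 = 3.1578.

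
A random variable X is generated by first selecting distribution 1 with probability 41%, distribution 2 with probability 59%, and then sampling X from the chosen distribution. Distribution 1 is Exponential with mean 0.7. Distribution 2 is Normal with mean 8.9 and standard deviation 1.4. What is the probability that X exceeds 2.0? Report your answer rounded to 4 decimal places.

0.6135

Conditional on each component, P(X > 2.0): 1: 0.0574326; 2: 1.
By total probability, P(X > 2.0) = 0.41·0.0574326 + 0.59·1 = 0.613547.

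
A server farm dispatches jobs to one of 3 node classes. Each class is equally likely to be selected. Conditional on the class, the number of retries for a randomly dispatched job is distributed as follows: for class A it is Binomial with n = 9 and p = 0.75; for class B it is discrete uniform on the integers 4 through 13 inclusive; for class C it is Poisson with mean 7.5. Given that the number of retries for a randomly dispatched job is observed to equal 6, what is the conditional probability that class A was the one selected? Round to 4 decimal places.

0.4967

Likelihoods P(X=6 | ·): A: 0.233597; B: 0.1; C: 0.136718.
Posterior ∝ prior × likelihood. Numerator for A: 0.333333·0.233597 = 0.0778656.
Normalizing constant: 0.333333·0.233597 + 0.333333·0.1 + 0.333333·0.136718 = 0.156772.
P(A | observation) = 0.0778656 / 0.156772 = 0.496682.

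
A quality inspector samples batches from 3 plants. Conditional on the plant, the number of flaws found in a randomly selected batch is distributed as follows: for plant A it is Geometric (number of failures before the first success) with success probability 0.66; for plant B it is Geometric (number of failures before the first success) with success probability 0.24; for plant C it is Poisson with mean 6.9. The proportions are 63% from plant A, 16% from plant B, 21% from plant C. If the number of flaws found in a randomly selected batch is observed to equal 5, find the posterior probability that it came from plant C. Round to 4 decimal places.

0.7035

Likelihoods P(X=5 | ·): A: 0.00299874; B: 0.0608526; C: 0.131351.
Posterior ∝ prior × likelihood. Numerator for C: 0.21·0.131351 = 0.0275836.
Normalizing constant: 0.63·0.00299874 + 0.16·0.0608526 + 0.21·0.131351 = 0.0392093.
P(C | observation) = 0.0275836 / 0.0392093 = 0.703498.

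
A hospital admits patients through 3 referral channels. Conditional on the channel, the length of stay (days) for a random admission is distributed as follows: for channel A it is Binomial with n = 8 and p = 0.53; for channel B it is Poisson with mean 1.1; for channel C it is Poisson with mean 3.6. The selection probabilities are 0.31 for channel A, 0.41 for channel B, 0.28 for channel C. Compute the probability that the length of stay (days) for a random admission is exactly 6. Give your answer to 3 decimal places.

Conditional on each channel, P(X = 6): A: 0.137091; B: 0.00081903; C: 0.0826081.
By total probability, P(X = 6) = 0.31·0.137091 + 0.41·0.00081903 + 0.28·0.0826081 = 0.0659643.

0.066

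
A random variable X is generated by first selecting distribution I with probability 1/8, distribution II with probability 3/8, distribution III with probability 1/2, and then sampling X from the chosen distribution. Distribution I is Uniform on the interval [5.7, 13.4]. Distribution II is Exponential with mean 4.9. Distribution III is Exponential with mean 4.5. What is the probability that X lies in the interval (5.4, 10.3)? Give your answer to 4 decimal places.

Conditional on each component, P(5.4 < X < 10.3): I: 0.597403; II: 0.209986; III: 0.199815.
By total probability, P(5.4 < X < 10.3) = 0.125·0.597403 + 0.375·0.209986 + 0.5·0.199815 = 0.253328.

0.2533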